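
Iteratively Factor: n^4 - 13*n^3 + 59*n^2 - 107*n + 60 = (n - 3)*(n^3 - 10*n^2 + 29*n - 20) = (n - 3)*(n - 1)*(n^2 - 9*n + 20) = (n - 5)*(n - 3)*(n - 1)*(n - 4)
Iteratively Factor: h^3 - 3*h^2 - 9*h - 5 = (h + 1)*(h^2 - 4*h - 5) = (h - 5)*(h + 1)*(h + 1)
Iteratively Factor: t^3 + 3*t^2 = (t)*(t^2 + 3*t) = t*(t + 3)*(t)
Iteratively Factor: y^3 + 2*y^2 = (y)*(y^2 + 2*y) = y^2*(y + 2)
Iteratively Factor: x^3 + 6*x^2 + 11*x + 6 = (x + 1)*(x^2 + 5*x + 6) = (x + 1)*(x + 2)*(x + 3)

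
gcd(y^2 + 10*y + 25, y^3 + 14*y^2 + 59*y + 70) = y + 5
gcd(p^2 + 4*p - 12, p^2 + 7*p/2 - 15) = p + 6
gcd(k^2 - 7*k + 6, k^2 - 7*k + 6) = k^2 - 7*k + 6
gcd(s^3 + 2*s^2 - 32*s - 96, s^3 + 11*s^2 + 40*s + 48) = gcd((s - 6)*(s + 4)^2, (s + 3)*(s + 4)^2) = s^2 + 8*s + 16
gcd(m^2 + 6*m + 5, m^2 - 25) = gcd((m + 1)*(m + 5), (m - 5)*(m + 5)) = m + 5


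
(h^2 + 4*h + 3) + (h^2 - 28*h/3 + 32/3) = 2*h^2 - 16*h/3 + 41/3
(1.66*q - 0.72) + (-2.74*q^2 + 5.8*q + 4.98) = -2.74*q^2 + 7.46*q + 4.26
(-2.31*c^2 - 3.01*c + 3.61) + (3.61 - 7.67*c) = -2.31*c^2 - 10.68*c + 7.22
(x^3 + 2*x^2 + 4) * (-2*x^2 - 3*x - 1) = -2*x^5 - 7*x^4 - 7*x^3 - 10*x^2 - 12*x - 4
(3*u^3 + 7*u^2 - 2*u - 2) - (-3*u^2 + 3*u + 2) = 3*u^3 + 10*u^2 - 5*u - 4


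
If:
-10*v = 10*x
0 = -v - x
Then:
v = -x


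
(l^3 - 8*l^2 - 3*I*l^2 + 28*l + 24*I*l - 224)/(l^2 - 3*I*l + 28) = l - 8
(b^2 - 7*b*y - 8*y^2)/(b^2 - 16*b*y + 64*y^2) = (-b - y)/(-b + 8*y)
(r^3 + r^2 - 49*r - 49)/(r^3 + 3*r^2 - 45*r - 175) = (r^2 + 8*r + 7)/(r^2 + 10*r + 25)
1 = 1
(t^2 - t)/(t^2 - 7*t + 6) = t/(t - 6)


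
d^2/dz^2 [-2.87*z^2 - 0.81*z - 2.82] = -5.74000000000000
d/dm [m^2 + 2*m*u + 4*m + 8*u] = 2*m + 2*u + 4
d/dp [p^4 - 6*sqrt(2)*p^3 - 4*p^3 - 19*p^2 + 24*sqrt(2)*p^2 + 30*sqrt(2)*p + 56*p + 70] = 4*p^3 - 18*sqrt(2)*p^2 - 12*p^2 - 38*p + 48*sqrt(2)*p + 30*sqrt(2) + 56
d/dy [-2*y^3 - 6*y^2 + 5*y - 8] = -6*y^2 - 12*y + 5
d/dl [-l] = -1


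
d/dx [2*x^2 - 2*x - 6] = 4*x - 2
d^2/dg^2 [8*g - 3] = 0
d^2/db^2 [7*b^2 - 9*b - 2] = 14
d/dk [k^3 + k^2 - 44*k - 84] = 3*k^2 + 2*k - 44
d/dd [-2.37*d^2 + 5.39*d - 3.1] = 5.39 - 4.74*d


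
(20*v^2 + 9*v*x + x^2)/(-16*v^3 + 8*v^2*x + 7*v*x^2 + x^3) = (5*v + x)/(-4*v^2 + 3*v*x + x^2)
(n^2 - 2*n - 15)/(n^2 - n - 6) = (-n^2 + 2*n + 15)/(-n^2 + n + 6)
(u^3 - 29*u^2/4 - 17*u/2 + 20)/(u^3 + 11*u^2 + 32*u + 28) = (u^2 - 37*u/4 + 10)/(u^2 + 9*u + 14)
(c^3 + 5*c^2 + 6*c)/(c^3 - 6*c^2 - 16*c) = (c + 3)/(c - 8)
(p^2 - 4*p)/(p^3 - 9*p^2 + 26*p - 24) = p/(p^2 - 5*p + 6)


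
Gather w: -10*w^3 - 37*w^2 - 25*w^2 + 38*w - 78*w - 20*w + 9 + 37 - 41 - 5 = -10*w^3 - 62*w^2 - 60*w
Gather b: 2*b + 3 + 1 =2*b + 4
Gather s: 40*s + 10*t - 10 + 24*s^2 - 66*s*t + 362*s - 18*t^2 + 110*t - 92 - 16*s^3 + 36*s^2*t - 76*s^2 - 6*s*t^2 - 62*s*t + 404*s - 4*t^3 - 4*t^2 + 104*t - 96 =-16*s^3 + s^2*(36*t - 52) + s*(-6*t^2 - 128*t + 806) - 4*t^3 - 22*t^2 + 224*t - 198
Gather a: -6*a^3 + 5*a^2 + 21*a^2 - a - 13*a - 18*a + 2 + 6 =-6*a^3 + 26*a^2 - 32*a + 8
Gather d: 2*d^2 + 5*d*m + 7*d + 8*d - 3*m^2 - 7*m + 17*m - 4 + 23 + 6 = 2*d^2 + d*(5*m + 15) - 3*m^2 + 10*m + 25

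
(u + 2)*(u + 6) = u^2 + 8*u + 12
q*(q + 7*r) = q^2 + 7*q*r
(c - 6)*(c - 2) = c^2 - 8*c + 12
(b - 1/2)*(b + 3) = b^2 + 5*b/2 - 3/2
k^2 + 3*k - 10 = (k - 2)*(k + 5)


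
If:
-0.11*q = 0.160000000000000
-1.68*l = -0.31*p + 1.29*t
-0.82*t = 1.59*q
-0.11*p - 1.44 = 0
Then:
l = -4.58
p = -13.09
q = -1.45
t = 2.82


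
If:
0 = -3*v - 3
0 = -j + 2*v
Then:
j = -2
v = -1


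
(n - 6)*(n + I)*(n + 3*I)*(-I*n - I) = -I*n^4 + 4*n^3 + 5*I*n^3 - 20*n^2 + 9*I*n^2 - 24*n - 15*I*n - 18*I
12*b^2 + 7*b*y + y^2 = (3*b + y)*(4*b + y)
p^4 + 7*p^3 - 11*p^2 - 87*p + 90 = (p - 3)*(p - 1)*(p + 5)*(p + 6)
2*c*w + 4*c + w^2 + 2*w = (2*c + w)*(w + 2)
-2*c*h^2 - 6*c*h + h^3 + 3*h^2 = h*(-2*c + h)*(h + 3)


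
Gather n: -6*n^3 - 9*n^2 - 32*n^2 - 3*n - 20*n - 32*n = -6*n^3 - 41*n^2 - 55*n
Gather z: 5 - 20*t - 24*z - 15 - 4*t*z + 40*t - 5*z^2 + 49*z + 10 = 20*t - 5*z^2 + z*(25 - 4*t)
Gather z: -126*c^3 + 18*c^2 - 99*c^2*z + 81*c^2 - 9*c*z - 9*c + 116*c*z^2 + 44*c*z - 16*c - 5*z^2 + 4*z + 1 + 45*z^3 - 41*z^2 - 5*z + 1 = -126*c^3 + 99*c^2 - 25*c + 45*z^3 + z^2*(116*c - 46) + z*(-99*c^2 + 35*c - 1) + 2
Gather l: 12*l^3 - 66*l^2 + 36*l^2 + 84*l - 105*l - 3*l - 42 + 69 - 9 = 12*l^3 - 30*l^2 - 24*l + 18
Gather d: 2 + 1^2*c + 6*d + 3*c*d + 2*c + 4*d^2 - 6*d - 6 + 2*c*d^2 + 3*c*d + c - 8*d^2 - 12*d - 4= 4*c + d^2*(2*c - 4) + d*(6*c - 12) - 8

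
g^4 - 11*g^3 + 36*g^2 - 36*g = g*(g - 6)*(g - 3)*(g - 2)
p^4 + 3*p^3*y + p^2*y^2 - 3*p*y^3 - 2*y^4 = (p - y)*(p + y)^2*(p + 2*y)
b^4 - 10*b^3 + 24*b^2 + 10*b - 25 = (b - 5)^2*(b - 1)*(b + 1)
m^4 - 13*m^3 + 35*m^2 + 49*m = m*(m - 7)^2*(m + 1)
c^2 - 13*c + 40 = (c - 8)*(c - 5)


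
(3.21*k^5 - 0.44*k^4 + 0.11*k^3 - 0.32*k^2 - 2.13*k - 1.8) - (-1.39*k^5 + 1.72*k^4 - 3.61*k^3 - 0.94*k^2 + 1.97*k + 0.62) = 4.6*k^5 - 2.16*k^4 + 3.72*k^3 + 0.62*k^2 - 4.1*k - 2.42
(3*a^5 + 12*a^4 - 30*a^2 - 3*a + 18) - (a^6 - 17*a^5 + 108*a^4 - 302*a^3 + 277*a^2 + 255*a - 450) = -a^6 + 20*a^5 - 96*a^4 + 302*a^3 - 307*a^2 - 258*a + 468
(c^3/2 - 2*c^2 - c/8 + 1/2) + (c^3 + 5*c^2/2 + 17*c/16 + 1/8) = 3*c^3/2 + c^2/2 + 15*c/16 + 5/8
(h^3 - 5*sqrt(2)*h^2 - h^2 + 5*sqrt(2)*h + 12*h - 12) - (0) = h^3 - 5*sqrt(2)*h^2 - h^2 + 5*sqrt(2)*h + 12*h - 12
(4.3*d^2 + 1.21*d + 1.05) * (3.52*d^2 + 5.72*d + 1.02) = 15.136*d^4 + 28.8552*d^3 + 15.0032*d^2 + 7.2402*d + 1.071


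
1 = 1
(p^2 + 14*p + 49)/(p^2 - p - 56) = (p + 7)/(p - 8)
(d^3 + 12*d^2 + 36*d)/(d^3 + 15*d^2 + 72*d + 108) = d/(d + 3)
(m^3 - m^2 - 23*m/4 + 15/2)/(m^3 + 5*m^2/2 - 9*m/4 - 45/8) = 2*(m - 2)/(2*m + 3)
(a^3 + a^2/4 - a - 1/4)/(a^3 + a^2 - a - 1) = (a + 1/4)/(a + 1)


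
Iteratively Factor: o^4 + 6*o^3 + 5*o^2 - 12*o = (o)*(o^3 + 6*o^2 + 5*o - 12) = o*(o + 3)*(o^2 + 3*o - 4) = o*(o - 1)*(o + 3)*(o + 4)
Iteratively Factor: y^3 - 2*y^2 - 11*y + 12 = (y - 4)*(y^2 + 2*y - 3) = (y - 4)*(y - 1)*(y + 3)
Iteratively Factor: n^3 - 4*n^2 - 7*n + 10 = (n + 2)*(n^2 - 6*n + 5) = (n - 5)*(n + 2)*(n - 1)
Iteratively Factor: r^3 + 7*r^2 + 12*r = (r + 3)*(r^2 + 4*r) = (r + 3)*(r + 4)*(r)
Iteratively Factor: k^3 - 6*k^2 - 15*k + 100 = (k - 5)*(k^2 - k - 20) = (k - 5)*(k + 4)*(k - 5)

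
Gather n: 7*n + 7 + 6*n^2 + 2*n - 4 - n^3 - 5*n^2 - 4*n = -n^3 + n^2 + 5*n + 3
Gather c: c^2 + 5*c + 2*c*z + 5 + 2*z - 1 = c^2 + c*(2*z + 5) + 2*z + 4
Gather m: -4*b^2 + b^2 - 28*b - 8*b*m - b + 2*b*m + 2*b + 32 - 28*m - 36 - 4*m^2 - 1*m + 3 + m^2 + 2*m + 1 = -3*b^2 - 27*b - 3*m^2 + m*(-6*b - 27)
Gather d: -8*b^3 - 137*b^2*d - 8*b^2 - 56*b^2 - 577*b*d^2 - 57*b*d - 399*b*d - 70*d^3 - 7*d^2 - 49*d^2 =-8*b^3 - 64*b^2 - 70*d^3 + d^2*(-577*b - 56) + d*(-137*b^2 - 456*b)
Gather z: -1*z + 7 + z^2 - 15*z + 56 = z^2 - 16*z + 63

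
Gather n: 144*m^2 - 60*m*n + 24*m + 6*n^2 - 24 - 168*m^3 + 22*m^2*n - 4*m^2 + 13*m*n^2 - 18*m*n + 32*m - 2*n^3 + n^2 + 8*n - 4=-168*m^3 + 140*m^2 + 56*m - 2*n^3 + n^2*(13*m + 7) + n*(22*m^2 - 78*m + 8) - 28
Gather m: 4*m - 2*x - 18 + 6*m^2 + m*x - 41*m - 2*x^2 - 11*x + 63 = 6*m^2 + m*(x - 37) - 2*x^2 - 13*x + 45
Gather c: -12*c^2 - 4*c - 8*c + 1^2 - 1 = -12*c^2 - 12*c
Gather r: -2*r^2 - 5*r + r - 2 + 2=-2*r^2 - 4*r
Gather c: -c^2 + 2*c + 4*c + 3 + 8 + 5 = -c^2 + 6*c + 16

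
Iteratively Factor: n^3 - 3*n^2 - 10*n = (n)*(n^2 - 3*n - 10) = n*(n - 5)*(n + 2)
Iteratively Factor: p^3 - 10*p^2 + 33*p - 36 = (p - 3)*(p^2 - 7*p + 12) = (p - 3)^2*(p - 4)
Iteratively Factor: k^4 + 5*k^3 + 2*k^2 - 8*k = (k)*(k^3 + 5*k^2 + 2*k - 8) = k*(k - 1)*(k^2 + 6*k + 8) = k*(k - 1)*(k + 2)*(k + 4)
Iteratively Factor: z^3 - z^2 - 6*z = (z - 3)*(z^2 + 2*z) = z*(z - 3)*(z + 2)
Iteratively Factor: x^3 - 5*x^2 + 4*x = (x)*(x^2 - 5*x + 4) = x*(x - 1)*(x - 4)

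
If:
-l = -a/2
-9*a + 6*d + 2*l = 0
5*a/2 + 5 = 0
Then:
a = -2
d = -8/3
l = -1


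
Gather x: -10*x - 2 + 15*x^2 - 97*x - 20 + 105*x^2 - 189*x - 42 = 120*x^2 - 296*x - 64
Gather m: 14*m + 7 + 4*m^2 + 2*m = 4*m^2 + 16*m + 7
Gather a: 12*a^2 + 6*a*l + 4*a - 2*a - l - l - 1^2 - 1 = 12*a^2 + a*(6*l + 2) - 2*l - 2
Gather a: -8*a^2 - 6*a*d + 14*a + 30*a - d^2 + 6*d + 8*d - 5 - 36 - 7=-8*a^2 + a*(44 - 6*d) - d^2 + 14*d - 48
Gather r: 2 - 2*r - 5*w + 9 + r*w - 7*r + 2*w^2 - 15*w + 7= r*(w - 9) + 2*w^2 - 20*w + 18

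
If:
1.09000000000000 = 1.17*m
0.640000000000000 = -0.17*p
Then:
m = 0.93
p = -3.76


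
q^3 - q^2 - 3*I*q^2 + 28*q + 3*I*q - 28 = (q - 1)*(q - 7*I)*(q + 4*I)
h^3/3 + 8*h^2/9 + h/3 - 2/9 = (h/3 + 1/3)*(h - 1/3)*(h + 2)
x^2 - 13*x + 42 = (x - 7)*(x - 6)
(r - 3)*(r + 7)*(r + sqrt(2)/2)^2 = r^4 + sqrt(2)*r^3 + 4*r^3 - 41*r^2/2 + 4*sqrt(2)*r^2 - 21*sqrt(2)*r + 2*r - 21/2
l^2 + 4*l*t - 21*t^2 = (l - 3*t)*(l + 7*t)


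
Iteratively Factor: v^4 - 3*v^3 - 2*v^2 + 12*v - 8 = (v - 2)*(v^3 - v^2 - 4*v + 4) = (v - 2)*(v - 1)*(v^2 - 4) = (v - 2)*(v - 1)*(v + 2)*(v - 2)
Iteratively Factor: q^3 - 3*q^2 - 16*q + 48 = (q + 4)*(q^2 - 7*q + 12) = (q - 3)*(q + 4)*(q - 4)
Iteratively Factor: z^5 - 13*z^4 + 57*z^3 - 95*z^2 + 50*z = (z - 1)*(z^4 - 12*z^3 + 45*z^2 - 50*z) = (z - 5)*(z - 1)*(z^3 - 7*z^2 + 10*z) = z*(z - 5)*(z - 1)*(z^2 - 7*z + 10) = z*(z - 5)^2*(z - 1)*(z - 2)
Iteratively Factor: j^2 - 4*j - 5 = (j - 5)*(j + 1)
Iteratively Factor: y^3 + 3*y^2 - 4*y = (y)*(y^2 + 3*y - 4) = y*(y + 4)*(y - 1)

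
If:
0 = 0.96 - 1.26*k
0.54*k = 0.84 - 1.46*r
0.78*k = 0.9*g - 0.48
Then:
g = 1.19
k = 0.76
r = 0.29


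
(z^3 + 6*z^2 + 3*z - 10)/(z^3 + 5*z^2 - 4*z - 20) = (z - 1)/(z - 2)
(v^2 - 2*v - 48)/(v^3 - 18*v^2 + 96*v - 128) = (v + 6)/(v^2 - 10*v + 16)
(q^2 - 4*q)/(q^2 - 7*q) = (q - 4)/(q - 7)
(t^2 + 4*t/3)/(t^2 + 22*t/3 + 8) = t/(t + 6)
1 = 1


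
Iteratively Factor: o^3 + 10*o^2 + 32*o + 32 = (o + 4)*(o^2 + 6*o + 8) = (o + 4)^2*(o + 2)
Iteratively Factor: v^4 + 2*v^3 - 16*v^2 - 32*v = (v + 4)*(v^3 - 2*v^2 - 8*v) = v*(v + 4)*(v^2 - 2*v - 8) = v*(v - 4)*(v + 4)*(v + 2)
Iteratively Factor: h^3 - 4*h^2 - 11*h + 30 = (h + 3)*(h^2 - 7*h + 10) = (h - 2)*(h + 3)*(h - 5)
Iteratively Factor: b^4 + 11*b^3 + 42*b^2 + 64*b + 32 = (b + 4)*(b^3 + 7*b^2 + 14*b + 8) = (b + 4)^2*(b^2 + 3*b + 2) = (b + 1)*(b + 4)^2*(b + 2)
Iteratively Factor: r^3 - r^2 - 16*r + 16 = (r - 4)*(r^2 + 3*r - 4) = (r - 4)*(r - 1)*(r + 4)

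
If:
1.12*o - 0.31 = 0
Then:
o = 0.28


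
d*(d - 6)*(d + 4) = d^3 - 2*d^2 - 24*d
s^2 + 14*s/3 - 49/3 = (s - 7/3)*(s + 7)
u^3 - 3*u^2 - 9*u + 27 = (u - 3)^2*(u + 3)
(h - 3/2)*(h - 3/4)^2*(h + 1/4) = h^4 - 11*h^3/4 + 33*h^2/16 - 9*h/64 - 27/128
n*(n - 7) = n^2 - 7*n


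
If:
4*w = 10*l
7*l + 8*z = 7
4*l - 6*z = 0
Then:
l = 21/37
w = 105/74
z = 14/37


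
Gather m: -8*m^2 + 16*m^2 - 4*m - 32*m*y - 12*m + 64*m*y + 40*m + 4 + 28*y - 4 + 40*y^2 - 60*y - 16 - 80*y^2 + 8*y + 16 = 8*m^2 + m*(32*y + 24) - 40*y^2 - 24*y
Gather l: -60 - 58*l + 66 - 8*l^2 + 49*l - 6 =-8*l^2 - 9*l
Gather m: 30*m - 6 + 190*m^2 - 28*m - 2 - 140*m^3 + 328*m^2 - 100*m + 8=-140*m^3 + 518*m^2 - 98*m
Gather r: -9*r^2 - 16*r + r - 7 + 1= -9*r^2 - 15*r - 6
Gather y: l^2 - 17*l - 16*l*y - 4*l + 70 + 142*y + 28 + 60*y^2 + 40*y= l^2 - 21*l + 60*y^2 + y*(182 - 16*l) + 98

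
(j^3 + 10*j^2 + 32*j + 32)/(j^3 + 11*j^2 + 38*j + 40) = (j + 4)/(j + 5)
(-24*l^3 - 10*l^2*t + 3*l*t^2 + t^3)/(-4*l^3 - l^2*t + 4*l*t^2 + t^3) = (-6*l^2 - l*t + t^2)/(-l^2 + t^2)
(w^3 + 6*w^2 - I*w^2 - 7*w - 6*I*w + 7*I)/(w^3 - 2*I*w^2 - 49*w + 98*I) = (w^2 - w*(1 + I) + I)/(w^2 - w*(7 + 2*I) + 14*I)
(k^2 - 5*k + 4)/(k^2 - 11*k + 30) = (k^2 - 5*k + 4)/(k^2 - 11*k + 30)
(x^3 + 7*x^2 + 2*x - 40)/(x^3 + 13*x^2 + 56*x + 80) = (x - 2)/(x + 4)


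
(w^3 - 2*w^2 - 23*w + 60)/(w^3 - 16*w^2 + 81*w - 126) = (w^2 + w - 20)/(w^2 - 13*w + 42)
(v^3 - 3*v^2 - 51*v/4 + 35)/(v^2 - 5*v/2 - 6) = (4*v^2 + 4*v - 35)/(2*(2*v + 3))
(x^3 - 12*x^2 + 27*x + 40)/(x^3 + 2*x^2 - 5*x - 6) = (x^2 - 13*x + 40)/(x^2 + x - 6)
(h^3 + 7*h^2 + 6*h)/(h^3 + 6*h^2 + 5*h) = (h + 6)/(h + 5)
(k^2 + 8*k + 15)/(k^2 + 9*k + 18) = (k + 5)/(k + 6)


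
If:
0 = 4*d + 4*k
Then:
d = -k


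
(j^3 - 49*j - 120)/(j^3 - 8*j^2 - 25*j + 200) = (j + 3)/(j - 5)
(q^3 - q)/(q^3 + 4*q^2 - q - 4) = q/(q + 4)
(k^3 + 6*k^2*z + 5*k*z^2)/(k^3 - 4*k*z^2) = (k^2 + 6*k*z + 5*z^2)/(k^2 - 4*z^2)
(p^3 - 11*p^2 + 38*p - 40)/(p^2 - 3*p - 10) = (p^2 - 6*p + 8)/(p + 2)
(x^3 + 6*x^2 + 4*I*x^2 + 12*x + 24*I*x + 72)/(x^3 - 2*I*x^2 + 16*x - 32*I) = (x^2 + 6*x*(1 + I) + 36*I)/(x^2 + 16)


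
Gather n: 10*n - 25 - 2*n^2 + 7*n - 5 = -2*n^2 + 17*n - 30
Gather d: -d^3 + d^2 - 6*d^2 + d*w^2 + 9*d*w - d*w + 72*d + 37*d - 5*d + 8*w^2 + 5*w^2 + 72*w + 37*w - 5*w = -d^3 - 5*d^2 + d*(w^2 + 8*w + 104) + 13*w^2 + 104*w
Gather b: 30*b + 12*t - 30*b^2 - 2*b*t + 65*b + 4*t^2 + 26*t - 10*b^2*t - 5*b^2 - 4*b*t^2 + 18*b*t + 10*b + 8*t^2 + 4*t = b^2*(-10*t - 35) + b*(-4*t^2 + 16*t + 105) + 12*t^2 + 42*t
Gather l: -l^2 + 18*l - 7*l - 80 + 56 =-l^2 + 11*l - 24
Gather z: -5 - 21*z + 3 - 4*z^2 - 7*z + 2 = -4*z^2 - 28*z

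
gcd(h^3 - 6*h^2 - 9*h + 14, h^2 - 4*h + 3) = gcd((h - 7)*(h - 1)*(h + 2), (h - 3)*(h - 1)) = h - 1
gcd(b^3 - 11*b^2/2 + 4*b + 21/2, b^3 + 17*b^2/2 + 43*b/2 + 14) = b + 1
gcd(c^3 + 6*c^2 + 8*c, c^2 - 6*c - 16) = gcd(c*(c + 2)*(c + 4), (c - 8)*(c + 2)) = c + 2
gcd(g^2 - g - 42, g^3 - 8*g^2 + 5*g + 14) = g - 7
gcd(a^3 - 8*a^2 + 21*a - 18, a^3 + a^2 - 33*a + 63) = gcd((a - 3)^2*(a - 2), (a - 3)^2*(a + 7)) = a^2 - 6*a + 9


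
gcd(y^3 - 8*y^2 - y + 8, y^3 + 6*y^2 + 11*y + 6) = y + 1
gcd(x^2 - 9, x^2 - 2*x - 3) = x - 3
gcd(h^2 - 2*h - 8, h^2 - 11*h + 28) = h - 4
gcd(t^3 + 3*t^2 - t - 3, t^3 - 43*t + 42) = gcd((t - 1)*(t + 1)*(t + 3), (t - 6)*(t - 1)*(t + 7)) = t - 1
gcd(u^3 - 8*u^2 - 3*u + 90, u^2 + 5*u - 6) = 1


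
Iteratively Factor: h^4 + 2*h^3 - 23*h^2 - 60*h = (h + 3)*(h^3 - h^2 - 20*h) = (h + 3)*(h + 4)*(h^2 - 5*h) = h*(h + 3)*(h + 4)*(h - 5)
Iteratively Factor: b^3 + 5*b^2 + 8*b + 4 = (b + 2)*(b^2 + 3*b + 2) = (b + 2)^2*(b + 1)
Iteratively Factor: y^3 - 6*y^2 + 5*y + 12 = (y - 4)*(y^2 - 2*y - 3) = (y - 4)*(y + 1)*(y - 3)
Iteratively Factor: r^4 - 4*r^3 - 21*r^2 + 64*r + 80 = (r - 4)*(r^3 - 21*r - 20) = (r - 4)*(r + 4)*(r^2 - 4*r - 5) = (r - 4)*(r + 1)*(r + 4)*(r - 5)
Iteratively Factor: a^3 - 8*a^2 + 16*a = (a - 4)*(a^2 - 4*a) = (a - 4)^2*(a)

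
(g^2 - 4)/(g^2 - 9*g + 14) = (g + 2)/(g - 7)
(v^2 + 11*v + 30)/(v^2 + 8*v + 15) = (v + 6)/(v + 3)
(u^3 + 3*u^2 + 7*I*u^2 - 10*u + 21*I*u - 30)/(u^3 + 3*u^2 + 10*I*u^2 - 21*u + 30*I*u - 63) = (u^2 + 7*I*u - 10)/(u^2 + 10*I*u - 21)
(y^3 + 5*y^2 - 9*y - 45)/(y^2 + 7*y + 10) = (y^2 - 9)/(y + 2)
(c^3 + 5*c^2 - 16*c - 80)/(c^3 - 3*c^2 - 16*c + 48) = (c + 5)/(c - 3)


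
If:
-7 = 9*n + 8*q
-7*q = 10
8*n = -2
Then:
No Solution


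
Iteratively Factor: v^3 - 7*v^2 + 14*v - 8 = (v - 2)*(v^2 - 5*v + 4) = (v - 4)*(v - 2)*(v - 1)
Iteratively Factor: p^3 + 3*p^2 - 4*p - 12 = (p + 2)*(p^2 + p - 6) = (p - 2)*(p + 2)*(p + 3)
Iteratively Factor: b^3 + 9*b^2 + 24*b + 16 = (b + 4)*(b^2 + 5*b + 4) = (b + 4)^2*(b + 1)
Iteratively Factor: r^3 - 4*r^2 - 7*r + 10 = (r - 5)*(r^2 + r - 2) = (r - 5)*(r + 2)*(r - 1)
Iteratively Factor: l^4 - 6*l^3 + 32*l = (l - 4)*(l^3 - 2*l^2 - 8*l) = (l - 4)*(l + 2)*(l^2 - 4*l) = (l - 4)^2*(l + 2)*(l)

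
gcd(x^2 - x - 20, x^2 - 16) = x + 4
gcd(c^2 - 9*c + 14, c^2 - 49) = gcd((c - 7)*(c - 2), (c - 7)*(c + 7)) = c - 7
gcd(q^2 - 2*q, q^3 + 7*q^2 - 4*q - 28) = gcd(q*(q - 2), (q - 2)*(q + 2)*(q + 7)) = q - 2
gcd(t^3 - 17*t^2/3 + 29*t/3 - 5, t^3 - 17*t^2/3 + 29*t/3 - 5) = t^3 - 17*t^2/3 + 29*t/3 - 5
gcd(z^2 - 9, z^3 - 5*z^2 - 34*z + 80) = 1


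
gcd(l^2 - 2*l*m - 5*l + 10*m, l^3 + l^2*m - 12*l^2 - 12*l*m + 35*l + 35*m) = l - 5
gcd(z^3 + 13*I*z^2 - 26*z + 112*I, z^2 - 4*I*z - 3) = 1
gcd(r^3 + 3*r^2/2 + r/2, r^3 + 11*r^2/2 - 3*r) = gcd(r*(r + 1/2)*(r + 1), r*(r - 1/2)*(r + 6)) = r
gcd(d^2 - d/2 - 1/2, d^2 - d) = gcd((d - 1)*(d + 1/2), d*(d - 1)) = d - 1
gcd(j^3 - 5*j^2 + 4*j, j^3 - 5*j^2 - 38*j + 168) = j - 4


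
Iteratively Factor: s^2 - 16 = (s - 4)*(s + 4)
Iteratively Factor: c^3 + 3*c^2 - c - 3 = (c - 1)*(c^2 + 4*c + 3) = (c - 1)*(c + 1)*(c + 3)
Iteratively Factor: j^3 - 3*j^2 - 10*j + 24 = (j - 4)*(j^2 + j - 6) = (j - 4)*(j + 3)*(j - 2)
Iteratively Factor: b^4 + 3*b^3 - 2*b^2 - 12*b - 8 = (b + 2)*(b^3 + b^2 - 4*b - 4) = (b + 2)^2*(b^2 - b - 2) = (b + 1)*(b + 2)^2*(b - 2)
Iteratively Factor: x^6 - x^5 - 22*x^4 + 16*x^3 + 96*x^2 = (x)*(x^5 - x^4 - 22*x^3 + 16*x^2 + 96*x) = x^2*(x^4 - x^3 - 22*x^2 + 16*x + 96) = x^2*(x + 4)*(x^3 - 5*x^2 - 2*x + 24) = x^2*(x - 4)*(x + 4)*(x^2 - x - 6) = x^2*(x - 4)*(x + 2)*(x + 4)*(x - 3)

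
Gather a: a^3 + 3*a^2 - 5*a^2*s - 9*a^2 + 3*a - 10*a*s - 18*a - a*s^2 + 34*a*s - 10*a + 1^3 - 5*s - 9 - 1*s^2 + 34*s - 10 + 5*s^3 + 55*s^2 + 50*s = a^3 + a^2*(-5*s - 6) + a*(-s^2 + 24*s - 25) + 5*s^3 + 54*s^2 + 79*s - 18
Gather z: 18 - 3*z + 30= 48 - 3*z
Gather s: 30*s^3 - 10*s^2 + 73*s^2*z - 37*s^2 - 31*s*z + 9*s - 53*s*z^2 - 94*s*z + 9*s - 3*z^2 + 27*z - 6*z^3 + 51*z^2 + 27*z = 30*s^3 + s^2*(73*z - 47) + s*(-53*z^2 - 125*z + 18) - 6*z^3 + 48*z^2 + 54*z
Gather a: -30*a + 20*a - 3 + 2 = -10*a - 1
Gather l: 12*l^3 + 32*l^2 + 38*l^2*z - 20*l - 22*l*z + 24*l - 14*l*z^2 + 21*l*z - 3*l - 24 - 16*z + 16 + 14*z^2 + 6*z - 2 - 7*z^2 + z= 12*l^3 + l^2*(38*z + 32) + l*(-14*z^2 - z + 1) + 7*z^2 - 9*z - 10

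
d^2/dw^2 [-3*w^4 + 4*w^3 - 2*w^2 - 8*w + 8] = -36*w^2 + 24*w - 4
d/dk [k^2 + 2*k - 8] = 2*k + 2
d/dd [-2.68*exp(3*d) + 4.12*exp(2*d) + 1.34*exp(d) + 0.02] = (-8.04*exp(2*d) + 8.24*exp(d) + 1.34)*exp(d)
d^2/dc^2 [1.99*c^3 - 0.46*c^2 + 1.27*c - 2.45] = 11.94*c - 0.92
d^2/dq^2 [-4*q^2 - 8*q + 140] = -8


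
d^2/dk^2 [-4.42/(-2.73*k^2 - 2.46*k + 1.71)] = (-65.883636*k^2 - 59.367672*k + 4.42*(5.46*k + 2.46)*(10.92*k + 4.92) + 41.267772)/(2.73*k^2 + 2.46*k - 1.71)^3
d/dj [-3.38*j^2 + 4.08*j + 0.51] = 4.08 - 6.76*j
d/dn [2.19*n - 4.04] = 2.19000000000000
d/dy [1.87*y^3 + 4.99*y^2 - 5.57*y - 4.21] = 5.61*y^2 + 9.98*y - 5.57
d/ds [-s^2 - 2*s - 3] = -2*s - 2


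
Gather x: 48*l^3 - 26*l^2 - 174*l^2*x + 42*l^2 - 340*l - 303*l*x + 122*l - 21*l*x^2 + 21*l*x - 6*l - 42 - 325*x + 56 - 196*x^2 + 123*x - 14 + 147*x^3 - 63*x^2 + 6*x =48*l^3 + 16*l^2 - 224*l + 147*x^3 + x^2*(-21*l - 259) + x*(-174*l^2 - 282*l - 196)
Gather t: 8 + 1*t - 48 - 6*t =-5*t - 40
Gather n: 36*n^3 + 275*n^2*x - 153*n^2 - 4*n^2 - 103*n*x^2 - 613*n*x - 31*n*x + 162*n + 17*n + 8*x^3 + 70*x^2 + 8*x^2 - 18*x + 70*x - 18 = 36*n^3 + n^2*(275*x - 157) + n*(-103*x^2 - 644*x + 179) + 8*x^3 + 78*x^2 + 52*x - 18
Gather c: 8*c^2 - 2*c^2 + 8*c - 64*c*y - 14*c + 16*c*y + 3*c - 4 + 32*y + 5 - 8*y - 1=6*c^2 + c*(-48*y - 3) + 24*y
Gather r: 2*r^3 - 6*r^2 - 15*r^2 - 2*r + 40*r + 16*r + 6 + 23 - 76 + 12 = 2*r^3 - 21*r^2 + 54*r - 35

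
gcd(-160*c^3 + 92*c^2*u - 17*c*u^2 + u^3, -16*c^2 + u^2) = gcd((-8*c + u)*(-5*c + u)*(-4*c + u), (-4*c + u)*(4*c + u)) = -4*c + u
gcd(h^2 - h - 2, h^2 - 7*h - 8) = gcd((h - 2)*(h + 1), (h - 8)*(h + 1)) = h + 1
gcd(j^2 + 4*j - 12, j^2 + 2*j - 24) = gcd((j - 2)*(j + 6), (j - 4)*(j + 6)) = j + 6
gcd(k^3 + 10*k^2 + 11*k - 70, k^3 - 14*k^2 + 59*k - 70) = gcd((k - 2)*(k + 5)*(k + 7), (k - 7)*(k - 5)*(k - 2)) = k - 2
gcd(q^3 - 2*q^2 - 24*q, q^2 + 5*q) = q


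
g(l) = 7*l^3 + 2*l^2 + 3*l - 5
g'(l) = 21*l^2 + 4*l + 3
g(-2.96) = -177.90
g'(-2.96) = 175.15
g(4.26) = 585.24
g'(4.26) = 401.14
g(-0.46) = -6.64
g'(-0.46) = 5.60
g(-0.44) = -6.53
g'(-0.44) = 5.31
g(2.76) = 165.69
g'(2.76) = 174.01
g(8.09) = 3856.49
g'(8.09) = 1409.77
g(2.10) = 74.95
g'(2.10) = 104.01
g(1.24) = 15.14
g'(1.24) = 40.25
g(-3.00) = -185.00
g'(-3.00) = 180.00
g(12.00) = 12415.00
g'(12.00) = 3075.00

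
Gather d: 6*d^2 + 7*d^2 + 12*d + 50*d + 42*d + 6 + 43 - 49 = 13*d^2 + 104*d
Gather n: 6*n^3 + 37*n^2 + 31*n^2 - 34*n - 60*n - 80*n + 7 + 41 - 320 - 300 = 6*n^3 + 68*n^2 - 174*n - 572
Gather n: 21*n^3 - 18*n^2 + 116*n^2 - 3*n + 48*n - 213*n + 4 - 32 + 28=21*n^3 + 98*n^2 - 168*n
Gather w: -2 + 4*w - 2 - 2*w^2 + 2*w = -2*w^2 + 6*w - 4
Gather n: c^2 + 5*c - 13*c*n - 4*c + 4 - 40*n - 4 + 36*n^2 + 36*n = c^2 + c + 36*n^2 + n*(-13*c - 4)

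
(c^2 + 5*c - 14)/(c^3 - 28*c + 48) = (c + 7)/(c^2 + 2*c - 24)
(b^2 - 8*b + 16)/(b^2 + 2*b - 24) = (b - 4)/(b + 6)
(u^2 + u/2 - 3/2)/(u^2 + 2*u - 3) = (u + 3/2)/(u + 3)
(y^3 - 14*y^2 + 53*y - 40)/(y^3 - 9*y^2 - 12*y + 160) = (y - 1)/(y + 4)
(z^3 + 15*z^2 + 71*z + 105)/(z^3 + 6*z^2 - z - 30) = (z + 7)/(z - 2)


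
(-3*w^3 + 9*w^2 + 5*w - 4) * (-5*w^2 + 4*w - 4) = 15*w^5 - 57*w^4 + 23*w^3 + 4*w^2 - 36*w + 16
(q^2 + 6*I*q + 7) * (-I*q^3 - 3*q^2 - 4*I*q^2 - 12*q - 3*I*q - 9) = -I*q^5 + 3*q^4 - 4*I*q^4 + 12*q^3 - 28*I*q^3 - 12*q^2 - 100*I*q^2 - 84*q - 75*I*q - 63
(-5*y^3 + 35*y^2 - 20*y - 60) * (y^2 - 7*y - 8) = -5*y^5 + 70*y^4 - 225*y^3 - 200*y^2 + 580*y + 480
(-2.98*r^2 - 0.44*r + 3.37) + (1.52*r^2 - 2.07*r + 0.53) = -1.46*r^2 - 2.51*r + 3.9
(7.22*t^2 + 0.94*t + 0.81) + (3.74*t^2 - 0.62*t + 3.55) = 10.96*t^2 + 0.32*t + 4.36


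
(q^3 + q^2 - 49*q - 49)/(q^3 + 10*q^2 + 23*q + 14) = (q - 7)/(q + 2)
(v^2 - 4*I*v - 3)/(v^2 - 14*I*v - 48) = (-v^2 + 4*I*v + 3)/(-v^2 + 14*I*v + 48)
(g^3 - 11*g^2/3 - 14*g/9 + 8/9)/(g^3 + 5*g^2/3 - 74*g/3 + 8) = (g + 2/3)/(g + 6)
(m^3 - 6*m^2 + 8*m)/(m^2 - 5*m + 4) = m*(m - 2)/(m - 1)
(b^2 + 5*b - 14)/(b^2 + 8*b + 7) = (b - 2)/(b + 1)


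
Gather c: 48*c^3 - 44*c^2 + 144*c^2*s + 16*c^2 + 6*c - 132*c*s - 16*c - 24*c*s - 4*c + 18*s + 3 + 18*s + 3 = 48*c^3 + c^2*(144*s - 28) + c*(-156*s - 14) + 36*s + 6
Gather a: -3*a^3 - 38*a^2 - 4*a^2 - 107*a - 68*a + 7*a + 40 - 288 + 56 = -3*a^3 - 42*a^2 - 168*a - 192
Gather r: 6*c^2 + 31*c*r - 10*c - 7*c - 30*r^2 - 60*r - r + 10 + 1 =6*c^2 - 17*c - 30*r^2 + r*(31*c - 61) + 11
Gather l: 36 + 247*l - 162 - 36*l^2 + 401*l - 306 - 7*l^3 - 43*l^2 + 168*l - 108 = -7*l^3 - 79*l^2 + 816*l - 540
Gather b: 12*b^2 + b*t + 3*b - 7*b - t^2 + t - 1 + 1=12*b^2 + b*(t - 4) - t^2 + t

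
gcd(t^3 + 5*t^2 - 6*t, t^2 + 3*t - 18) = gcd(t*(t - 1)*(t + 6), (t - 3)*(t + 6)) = t + 6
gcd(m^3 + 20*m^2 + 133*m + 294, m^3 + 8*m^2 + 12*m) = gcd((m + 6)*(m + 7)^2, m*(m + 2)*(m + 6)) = m + 6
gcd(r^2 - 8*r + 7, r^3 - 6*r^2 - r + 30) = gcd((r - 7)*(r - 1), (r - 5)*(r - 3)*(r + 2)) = 1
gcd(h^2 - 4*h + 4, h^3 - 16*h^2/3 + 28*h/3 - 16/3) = h^2 - 4*h + 4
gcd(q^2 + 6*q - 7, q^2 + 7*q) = q + 7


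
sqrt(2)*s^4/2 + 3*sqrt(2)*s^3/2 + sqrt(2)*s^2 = s^2*(s + 1)*(sqrt(2)*s/2 + sqrt(2))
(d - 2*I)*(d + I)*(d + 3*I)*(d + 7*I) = d^4 + 9*I*d^3 - 9*d^2 + 41*I*d - 42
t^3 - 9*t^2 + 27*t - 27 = (t - 3)^3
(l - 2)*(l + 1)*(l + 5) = l^3 + 4*l^2 - 7*l - 10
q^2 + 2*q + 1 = (q + 1)^2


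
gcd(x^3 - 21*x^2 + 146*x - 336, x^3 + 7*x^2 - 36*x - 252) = x - 6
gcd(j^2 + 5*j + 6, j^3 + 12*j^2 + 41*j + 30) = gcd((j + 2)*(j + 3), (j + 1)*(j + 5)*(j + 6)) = 1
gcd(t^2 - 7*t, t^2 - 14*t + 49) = t - 7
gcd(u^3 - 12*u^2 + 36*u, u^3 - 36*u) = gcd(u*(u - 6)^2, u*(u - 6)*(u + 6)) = u^2 - 6*u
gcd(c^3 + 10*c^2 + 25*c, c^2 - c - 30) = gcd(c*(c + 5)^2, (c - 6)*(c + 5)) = c + 5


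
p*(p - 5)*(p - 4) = p^3 - 9*p^2 + 20*p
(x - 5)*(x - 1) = x^2 - 6*x + 5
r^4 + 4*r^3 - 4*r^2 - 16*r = r*(r - 2)*(r + 2)*(r + 4)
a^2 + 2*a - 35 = (a - 5)*(a + 7)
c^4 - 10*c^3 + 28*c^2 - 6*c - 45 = (c - 5)*(c - 3)^2*(c + 1)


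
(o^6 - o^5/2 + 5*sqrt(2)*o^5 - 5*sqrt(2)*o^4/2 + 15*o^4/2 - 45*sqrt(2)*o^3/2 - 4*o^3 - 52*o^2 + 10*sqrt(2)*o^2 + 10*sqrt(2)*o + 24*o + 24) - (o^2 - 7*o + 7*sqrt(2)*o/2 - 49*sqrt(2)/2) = o^6 - o^5/2 + 5*sqrt(2)*o^5 - 5*sqrt(2)*o^4/2 + 15*o^4/2 - 45*sqrt(2)*o^3/2 - 4*o^3 - 53*o^2 + 10*sqrt(2)*o^2 + 13*sqrt(2)*o/2 + 31*o + 24 + 49*sqrt(2)/2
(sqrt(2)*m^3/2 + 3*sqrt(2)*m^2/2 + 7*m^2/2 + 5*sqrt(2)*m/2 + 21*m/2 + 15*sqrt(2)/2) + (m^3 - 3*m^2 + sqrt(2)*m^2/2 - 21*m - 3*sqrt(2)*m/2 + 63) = sqrt(2)*m^3/2 + m^3 + m^2/2 + 2*sqrt(2)*m^2 - 21*m/2 + sqrt(2)*m + 15*sqrt(2)/2 + 63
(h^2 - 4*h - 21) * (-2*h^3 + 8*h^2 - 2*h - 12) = -2*h^5 + 16*h^4 + 8*h^3 - 172*h^2 + 90*h + 252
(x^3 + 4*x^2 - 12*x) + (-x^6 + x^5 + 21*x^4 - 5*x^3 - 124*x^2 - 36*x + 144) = -x^6 + x^5 + 21*x^4 - 4*x^3 - 120*x^2 - 48*x + 144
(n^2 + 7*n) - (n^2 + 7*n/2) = 7*n/2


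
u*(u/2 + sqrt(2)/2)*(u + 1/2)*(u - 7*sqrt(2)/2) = u^4/2 - 5*sqrt(2)*u^3/4 + u^3/4 - 7*u^2/2 - 5*sqrt(2)*u^2/8 - 7*u/4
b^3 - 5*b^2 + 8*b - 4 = (b - 2)^2*(b - 1)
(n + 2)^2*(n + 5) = n^3 + 9*n^2 + 24*n + 20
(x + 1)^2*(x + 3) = x^3 + 5*x^2 + 7*x + 3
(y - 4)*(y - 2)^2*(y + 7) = y^4 - y^3 - 36*y^2 + 124*y - 112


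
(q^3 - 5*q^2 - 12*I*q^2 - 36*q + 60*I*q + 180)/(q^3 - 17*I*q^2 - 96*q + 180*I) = (q - 5)/(q - 5*I)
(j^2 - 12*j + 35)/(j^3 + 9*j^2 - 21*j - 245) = (j - 7)/(j^2 + 14*j + 49)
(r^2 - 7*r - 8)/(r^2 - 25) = (r^2 - 7*r - 8)/(r^2 - 25)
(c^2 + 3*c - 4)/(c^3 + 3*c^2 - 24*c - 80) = (c - 1)/(c^2 - c - 20)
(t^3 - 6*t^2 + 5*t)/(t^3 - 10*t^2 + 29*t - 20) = t/(t - 4)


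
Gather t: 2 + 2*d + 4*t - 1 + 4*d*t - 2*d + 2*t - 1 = t*(4*d + 6)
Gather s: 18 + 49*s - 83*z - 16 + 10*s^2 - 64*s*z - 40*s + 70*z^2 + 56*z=10*s^2 + s*(9 - 64*z) + 70*z^2 - 27*z + 2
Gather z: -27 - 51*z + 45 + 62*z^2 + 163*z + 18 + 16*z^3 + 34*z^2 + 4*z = 16*z^3 + 96*z^2 + 116*z + 36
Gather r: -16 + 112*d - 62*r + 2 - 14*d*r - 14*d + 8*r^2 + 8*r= 98*d + 8*r^2 + r*(-14*d - 54) - 14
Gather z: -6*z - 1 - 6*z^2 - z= -6*z^2 - 7*z - 1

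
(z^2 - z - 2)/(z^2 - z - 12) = (-z^2 + z + 2)/(-z^2 + z + 12)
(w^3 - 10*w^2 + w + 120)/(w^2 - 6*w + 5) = (w^2 - 5*w - 24)/(w - 1)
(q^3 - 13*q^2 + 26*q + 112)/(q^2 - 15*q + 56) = q + 2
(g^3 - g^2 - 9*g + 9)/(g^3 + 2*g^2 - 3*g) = (g - 3)/g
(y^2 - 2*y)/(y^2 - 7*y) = (y - 2)/(y - 7)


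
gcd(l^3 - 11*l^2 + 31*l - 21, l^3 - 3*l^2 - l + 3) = l^2 - 4*l + 3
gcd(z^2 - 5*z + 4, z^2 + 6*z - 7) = z - 1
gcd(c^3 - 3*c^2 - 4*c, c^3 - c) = c^2 + c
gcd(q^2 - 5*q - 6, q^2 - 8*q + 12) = q - 6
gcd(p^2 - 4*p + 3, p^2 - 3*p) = p - 3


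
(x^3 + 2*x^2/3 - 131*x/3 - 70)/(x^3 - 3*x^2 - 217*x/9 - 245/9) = 3*(x + 6)/(3*x + 7)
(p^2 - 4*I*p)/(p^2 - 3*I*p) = (p - 4*I)/(p - 3*I)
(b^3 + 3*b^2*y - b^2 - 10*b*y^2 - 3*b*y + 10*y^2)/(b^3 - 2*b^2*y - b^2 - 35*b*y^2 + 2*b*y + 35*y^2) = (-b + 2*y)/(-b + 7*y)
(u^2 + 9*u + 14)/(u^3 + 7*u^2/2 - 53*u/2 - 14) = 2*(u + 2)/(2*u^2 - 7*u - 4)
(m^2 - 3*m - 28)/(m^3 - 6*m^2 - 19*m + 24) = (m^2 - 3*m - 28)/(m^3 - 6*m^2 - 19*m + 24)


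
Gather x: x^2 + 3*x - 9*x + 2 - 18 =x^2 - 6*x - 16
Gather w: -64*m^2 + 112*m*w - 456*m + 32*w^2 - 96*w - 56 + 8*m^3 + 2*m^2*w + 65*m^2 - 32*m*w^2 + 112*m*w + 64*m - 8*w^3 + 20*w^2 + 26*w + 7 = 8*m^3 + m^2 - 392*m - 8*w^3 + w^2*(52 - 32*m) + w*(2*m^2 + 224*m - 70) - 49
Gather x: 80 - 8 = 72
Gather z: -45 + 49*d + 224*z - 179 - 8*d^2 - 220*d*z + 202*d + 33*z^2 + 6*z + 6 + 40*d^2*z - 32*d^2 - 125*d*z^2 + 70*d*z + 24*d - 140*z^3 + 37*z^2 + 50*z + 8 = -40*d^2 + 275*d - 140*z^3 + z^2*(70 - 125*d) + z*(40*d^2 - 150*d + 280) - 210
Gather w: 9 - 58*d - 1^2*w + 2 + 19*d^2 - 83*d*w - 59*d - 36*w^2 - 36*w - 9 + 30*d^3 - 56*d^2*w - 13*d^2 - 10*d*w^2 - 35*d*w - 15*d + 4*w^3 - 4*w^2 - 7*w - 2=30*d^3 + 6*d^2 - 132*d + 4*w^3 + w^2*(-10*d - 40) + w*(-56*d^2 - 118*d - 44)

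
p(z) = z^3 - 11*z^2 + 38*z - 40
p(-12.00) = -3808.00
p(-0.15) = -45.95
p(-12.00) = -3808.00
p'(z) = 3*z^2 - 22*z + 38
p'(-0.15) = 41.37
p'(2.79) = -0.03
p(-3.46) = -344.59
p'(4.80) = 1.52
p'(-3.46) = 150.03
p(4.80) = -0.45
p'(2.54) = 1.47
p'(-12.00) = 734.00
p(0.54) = -22.53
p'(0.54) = 26.99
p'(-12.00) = 734.00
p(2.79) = 2.11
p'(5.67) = 9.71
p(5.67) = 4.11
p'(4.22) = -1.41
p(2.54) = 1.94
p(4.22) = -0.38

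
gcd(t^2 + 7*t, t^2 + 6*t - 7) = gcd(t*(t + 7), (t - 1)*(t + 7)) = t + 7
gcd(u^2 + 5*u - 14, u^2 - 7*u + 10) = u - 2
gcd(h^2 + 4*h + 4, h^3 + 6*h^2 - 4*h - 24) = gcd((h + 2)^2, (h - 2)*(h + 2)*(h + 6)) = h + 2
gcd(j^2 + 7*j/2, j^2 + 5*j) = j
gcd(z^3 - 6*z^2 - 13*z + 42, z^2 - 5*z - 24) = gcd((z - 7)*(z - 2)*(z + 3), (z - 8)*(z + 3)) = z + 3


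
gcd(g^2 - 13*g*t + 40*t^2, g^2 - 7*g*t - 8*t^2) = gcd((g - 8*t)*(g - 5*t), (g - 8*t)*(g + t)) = -g + 8*t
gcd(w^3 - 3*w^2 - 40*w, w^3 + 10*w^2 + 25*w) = w^2 + 5*w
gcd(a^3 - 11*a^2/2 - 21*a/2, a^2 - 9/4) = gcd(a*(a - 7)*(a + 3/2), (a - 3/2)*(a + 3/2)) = a + 3/2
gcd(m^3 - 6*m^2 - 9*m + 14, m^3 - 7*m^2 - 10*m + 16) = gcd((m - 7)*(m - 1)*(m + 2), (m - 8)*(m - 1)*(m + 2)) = m^2 + m - 2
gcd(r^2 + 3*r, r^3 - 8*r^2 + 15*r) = r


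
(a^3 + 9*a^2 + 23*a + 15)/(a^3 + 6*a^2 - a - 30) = (a + 1)/(a - 2)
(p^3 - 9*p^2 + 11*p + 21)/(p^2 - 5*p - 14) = (p^2 - 2*p - 3)/(p + 2)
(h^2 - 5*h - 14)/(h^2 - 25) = (h^2 - 5*h - 14)/(h^2 - 25)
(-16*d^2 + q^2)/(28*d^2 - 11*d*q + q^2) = (4*d + q)/(-7*d + q)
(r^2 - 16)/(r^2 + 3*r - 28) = (r + 4)/(r + 7)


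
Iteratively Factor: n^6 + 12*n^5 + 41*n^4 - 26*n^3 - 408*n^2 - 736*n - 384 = (n + 2)*(n^5 + 10*n^4 + 21*n^3 - 68*n^2 - 272*n - 192) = (n + 2)*(n + 4)*(n^4 + 6*n^3 - 3*n^2 - 56*n - 48) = (n + 2)*(n + 4)^2*(n^3 + 2*n^2 - 11*n - 12) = (n - 3)*(n + 2)*(n + 4)^2*(n^2 + 5*n + 4) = (n - 3)*(n + 1)*(n + 2)*(n + 4)^2*(n + 4)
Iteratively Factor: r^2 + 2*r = (r + 2)*(r)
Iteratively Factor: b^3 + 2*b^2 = (b)*(b^2 + 2*b) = b*(b + 2)*(b)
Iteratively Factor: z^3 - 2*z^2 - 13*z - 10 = (z - 5)*(z^2 + 3*z + 2) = (z - 5)*(z + 1)*(z + 2)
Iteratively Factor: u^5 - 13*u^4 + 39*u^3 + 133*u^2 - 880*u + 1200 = (u - 5)*(u^4 - 8*u^3 - u^2 + 128*u - 240) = (u - 5)^2*(u^3 - 3*u^2 - 16*u + 48) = (u - 5)^2*(u - 4)*(u^2 + u - 12) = (u - 5)^2*(u - 4)*(u - 3)*(u + 4)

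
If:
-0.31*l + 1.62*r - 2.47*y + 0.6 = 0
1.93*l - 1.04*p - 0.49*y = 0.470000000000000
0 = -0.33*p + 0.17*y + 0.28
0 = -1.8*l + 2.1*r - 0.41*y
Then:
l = 1.16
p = 1.29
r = 1.16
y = 0.86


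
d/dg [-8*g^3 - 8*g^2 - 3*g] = -24*g^2 - 16*g - 3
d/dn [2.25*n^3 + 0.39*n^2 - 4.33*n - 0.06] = 6.75*n^2 + 0.78*n - 4.33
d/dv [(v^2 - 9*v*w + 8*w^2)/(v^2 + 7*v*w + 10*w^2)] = 2*w*(8*v^2 + 2*v*w - 73*w^2)/(v^4 + 14*v^3*w + 69*v^2*w^2 + 140*v*w^3 + 100*w^4)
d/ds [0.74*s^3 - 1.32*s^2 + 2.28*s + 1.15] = 2.22*s^2 - 2.64*s + 2.28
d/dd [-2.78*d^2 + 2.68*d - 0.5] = 2.68 - 5.56*d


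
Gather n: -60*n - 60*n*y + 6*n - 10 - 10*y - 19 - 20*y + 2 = n*(-60*y - 54) - 30*y - 27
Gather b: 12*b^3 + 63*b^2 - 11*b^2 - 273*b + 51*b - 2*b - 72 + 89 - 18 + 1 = 12*b^3 + 52*b^2 - 224*b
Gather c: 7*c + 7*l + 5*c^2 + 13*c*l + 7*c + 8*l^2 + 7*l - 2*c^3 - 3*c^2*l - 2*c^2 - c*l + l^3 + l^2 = -2*c^3 + c^2*(3 - 3*l) + c*(12*l + 14) + l^3 + 9*l^2 + 14*l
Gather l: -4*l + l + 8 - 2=6 - 3*l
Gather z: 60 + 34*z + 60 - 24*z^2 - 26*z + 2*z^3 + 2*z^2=2*z^3 - 22*z^2 + 8*z + 120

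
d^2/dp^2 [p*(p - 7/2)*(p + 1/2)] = 6*p - 6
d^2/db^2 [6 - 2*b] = 0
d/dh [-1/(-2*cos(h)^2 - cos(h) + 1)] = (4*cos(h) + 1)*sin(h)/(cos(h) + cos(2*h))^2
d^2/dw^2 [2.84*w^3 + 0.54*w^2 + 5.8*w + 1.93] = 17.04*w + 1.08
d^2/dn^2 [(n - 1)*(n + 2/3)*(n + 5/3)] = 6*n + 8/3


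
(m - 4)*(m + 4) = m^2 - 16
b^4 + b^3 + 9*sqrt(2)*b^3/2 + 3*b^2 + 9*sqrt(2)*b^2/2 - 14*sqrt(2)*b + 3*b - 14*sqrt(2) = (b + 1)*(b - sqrt(2))*(b + 2*sqrt(2))*(b + 7*sqrt(2)/2)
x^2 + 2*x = x*(x + 2)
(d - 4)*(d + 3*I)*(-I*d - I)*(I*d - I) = d^4 - 4*d^3 + 3*I*d^3 - d^2 - 12*I*d^2 + 4*d - 3*I*d + 12*I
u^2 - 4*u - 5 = (u - 5)*(u + 1)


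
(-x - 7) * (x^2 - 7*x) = -x^3 + 49*x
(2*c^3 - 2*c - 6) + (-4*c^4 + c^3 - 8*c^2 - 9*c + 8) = -4*c^4 + 3*c^3 - 8*c^2 - 11*c + 2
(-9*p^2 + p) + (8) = -9*p^2 + p + 8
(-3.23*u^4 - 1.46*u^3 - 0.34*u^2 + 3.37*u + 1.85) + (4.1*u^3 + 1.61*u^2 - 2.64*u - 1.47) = -3.23*u^4 + 2.64*u^3 + 1.27*u^2 + 0.73*u + 0.38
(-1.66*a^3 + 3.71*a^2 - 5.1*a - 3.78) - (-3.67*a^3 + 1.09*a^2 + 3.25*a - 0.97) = 2.01*a^3 + 2.62*a^2 - 8.35*a - 2.81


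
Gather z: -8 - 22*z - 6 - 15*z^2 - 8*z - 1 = -15*z^2 - 30*z - 15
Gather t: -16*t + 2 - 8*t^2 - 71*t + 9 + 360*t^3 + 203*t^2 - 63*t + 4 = 360*t^3 + 195*t^2 - 150*t + 15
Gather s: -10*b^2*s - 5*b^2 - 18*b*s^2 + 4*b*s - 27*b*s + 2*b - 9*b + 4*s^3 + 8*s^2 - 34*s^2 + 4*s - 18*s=-5*b^2 - 7*b + 4*s^3 + s^2*(-18*b - 26) + s*(-10*b^2 - 23*b - 14)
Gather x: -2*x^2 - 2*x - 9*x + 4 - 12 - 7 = -2*x^2 - 11*x - 15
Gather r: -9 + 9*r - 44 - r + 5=8*r - 48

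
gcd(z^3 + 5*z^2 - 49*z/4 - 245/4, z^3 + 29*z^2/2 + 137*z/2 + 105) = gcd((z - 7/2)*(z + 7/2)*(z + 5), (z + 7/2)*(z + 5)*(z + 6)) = z^2 + 17*z/2 + 35/2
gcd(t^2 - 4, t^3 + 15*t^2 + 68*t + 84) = t + 2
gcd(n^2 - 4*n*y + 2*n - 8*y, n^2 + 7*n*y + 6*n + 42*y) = 1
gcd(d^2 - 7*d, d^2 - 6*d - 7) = d - 7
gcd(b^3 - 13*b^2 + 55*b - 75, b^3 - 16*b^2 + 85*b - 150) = b^2 - 10*b + 25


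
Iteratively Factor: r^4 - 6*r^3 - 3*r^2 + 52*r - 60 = (r + 3)*(r^3 - 9*r^2 + 24*r - 20) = (r - 2)*(r + 3)*(r^2 - 7*r + 10) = (r - 2)^2*(r + 3)*(r - 5)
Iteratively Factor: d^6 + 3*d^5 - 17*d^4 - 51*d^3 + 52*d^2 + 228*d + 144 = (d - 3)*(d^5 + 6*d^4 + d^3 - 48*d^2 - 92*d - 48) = (d - 3)^2*(d^4 + 9*d^3 + 28*d^2 + 36*d + 16) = (d - 3)^2*(d + 1)*(d^3 + 8*d^2 + 20*d + 16) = (d - 3)^2*(d + 1)*(d + 4)*(d^2 + 4*d + 4) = (d - 3)^2*(d + 1)*(d + 2)*(d + 4)*(d + 2)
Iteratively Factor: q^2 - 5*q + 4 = (q - 4)*(q - 1)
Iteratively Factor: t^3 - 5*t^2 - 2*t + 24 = (t - 4)*(t^2 - t - 6) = (t - 4)*(t - 3)*(t + 2)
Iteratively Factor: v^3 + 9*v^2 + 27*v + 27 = (v + 3)*(v^2 + 6*v + 9) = (v + 3)^2*(v + 3)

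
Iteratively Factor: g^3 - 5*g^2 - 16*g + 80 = (g - 5)*(g^2 - 16) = (g - 5)*(g + 4)*(g - 4)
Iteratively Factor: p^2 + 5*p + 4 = (p + 4)*(p + 1)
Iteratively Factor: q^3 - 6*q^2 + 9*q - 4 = (q - 1)*(q^2 - 5*q + 4) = (q - 1)^2*(q - 4)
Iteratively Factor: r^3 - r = (r + 1)*(r^2 - r) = (r - 1)*(r + 1)*(r)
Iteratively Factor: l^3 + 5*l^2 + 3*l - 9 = (l + 3)*(l^2 + 2*l - 3) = (l + 3)^2*(l - 1)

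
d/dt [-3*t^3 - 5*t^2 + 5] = t*(-9*t - 10)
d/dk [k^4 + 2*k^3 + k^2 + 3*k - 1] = 4*k^3 + 6*k^2 + 2*k + 3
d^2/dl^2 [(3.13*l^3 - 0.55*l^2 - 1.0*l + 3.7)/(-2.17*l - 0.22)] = (-29.477714*l^3 - 8.965572*l^2 - 0.908952000000001*l - 35.74742)/(10.218313*l^3 + 3.107874*l^2 + 0.315084*l + 0.010648)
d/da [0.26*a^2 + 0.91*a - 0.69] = 0.52*a + 0.91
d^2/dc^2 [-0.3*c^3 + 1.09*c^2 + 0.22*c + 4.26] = 2.18 - 1.8*c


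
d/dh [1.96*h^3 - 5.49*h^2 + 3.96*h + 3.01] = 5.88*h^2 - 10.98*h + 3.96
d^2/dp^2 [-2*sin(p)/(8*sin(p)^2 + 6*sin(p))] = 4*(4*sin(p)^2 - 3*sin(p) - 8)/(4*sin(p) + 3)^3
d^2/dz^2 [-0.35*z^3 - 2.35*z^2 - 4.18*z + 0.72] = -2.1*z - 4.7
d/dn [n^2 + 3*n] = 2*n + 3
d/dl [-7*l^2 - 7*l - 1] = -14*l - 7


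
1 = 1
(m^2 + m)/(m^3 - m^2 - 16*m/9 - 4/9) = 9*m*(m + 1)/(9*m^3 - 9*m^2 - 16*m - 4)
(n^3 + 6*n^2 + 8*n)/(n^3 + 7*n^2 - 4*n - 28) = n*(n + 4)/(n^2 + 5*n - 14)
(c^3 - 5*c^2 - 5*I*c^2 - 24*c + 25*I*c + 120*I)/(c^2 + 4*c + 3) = (c^2 - c*(8 + 5*I) + 40*I)/(c + 1)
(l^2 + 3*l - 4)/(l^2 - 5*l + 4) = (l + 4)/(l - 4)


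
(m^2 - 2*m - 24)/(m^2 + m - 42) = (m + 4)/(m + 7)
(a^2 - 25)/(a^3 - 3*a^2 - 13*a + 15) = (a + 5)/(a^2 + 2*a - 3)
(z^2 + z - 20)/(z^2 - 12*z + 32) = (z + 5)/(z - 8)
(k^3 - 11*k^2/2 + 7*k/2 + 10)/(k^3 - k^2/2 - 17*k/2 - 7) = (2*k^2 - 13*k + 20)/(2*k^2 - 3*k - 14)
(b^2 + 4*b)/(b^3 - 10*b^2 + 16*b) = (b + 4)/(b^2 - 10*b + 16)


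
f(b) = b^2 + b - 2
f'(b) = 2*b + 1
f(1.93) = 3.65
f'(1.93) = 4.86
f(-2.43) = 1.47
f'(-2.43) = -3.86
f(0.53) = -1.19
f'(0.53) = 2.06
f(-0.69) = -2.21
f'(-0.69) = -0.38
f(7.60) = 63.36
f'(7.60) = 16.20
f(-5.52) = 22.95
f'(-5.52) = -10.04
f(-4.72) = 15.56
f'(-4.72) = -8.44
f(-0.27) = -2.20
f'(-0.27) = 0.46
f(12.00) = 154.00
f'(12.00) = 25.00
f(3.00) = 10.00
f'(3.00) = 7.00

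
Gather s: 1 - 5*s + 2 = 3 - 5*s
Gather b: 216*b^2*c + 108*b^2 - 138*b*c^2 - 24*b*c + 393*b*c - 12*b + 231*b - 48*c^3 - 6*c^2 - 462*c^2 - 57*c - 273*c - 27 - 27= b^2*(216*c + 108) + b*(-138*c^2 + 369*c + 219) - 48*c^3 - 468*c^2 - 330*c - 54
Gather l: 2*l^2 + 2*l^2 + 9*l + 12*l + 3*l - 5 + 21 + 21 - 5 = 4*l^2 + 24*l + 32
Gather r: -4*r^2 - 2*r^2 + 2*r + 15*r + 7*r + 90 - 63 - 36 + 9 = -6*r^2 + 24*r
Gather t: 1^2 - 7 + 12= 6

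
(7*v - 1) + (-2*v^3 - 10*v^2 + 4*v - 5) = -2*v^3 - 10*v^2 + 11*v - 6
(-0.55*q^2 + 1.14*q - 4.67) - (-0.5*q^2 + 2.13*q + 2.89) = -0.05*q^2 - 0.99*q - 7.56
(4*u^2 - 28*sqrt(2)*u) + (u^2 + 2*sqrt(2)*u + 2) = 5*u^2 - 26*sqrt(2)*u + 2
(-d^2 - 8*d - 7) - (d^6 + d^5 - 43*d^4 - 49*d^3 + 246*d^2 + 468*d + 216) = -d^6 - d^5 + 43*d^4 + 49*d^3 - 247*d^2 - 476*d - 223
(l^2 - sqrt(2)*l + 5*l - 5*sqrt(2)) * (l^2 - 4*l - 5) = l^4 - sqrt(2)*l^3 + l^3 - 25*l^2 - sqrt(2)*l^2 - 25*l + 25*sqrt(2)*l + 25*sqrt(2)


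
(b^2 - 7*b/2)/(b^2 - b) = (b - 7/2)/(b - 1)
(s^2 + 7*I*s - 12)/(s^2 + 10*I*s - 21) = (s + 4*I)/(s + 7*I)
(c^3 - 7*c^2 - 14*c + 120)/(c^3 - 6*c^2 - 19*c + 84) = (c^2 - 11*c + 30)/(c^2 - 10*c + 21)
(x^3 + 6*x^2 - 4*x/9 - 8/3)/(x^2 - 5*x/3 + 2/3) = (x^2 + 20*x/3 + 4)/(x - 1)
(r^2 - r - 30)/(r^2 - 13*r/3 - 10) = 3*(r + 5)/(3*r + 5)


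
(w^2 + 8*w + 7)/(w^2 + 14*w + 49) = (w + 1)/(w + 7)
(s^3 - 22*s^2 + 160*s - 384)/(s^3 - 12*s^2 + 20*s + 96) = (s - 8)/(s + 2)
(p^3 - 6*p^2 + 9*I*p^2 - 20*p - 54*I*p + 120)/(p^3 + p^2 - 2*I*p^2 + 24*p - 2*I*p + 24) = (p^2 + p*(-6 + 5*I) - 30*I)/(p^2 + p*(1 - 6*I) - 6*I)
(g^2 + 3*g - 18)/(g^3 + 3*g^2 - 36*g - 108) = (g - 3)/(g^2 - 3*g - 18)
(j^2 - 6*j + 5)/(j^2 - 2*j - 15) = (j - 1)/(j + 3)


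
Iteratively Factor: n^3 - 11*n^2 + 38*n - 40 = (n - 5)*(n^2 - 6*n + 8) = (n - 5)*(n - 4)*(n - 2)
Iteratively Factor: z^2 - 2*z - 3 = (z + 1)*(z - 3)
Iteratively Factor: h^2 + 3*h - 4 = (h + 4)*(h - 1)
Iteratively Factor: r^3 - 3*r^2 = (r)*(r^2 - 3*r) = r*(r - 3)*(r)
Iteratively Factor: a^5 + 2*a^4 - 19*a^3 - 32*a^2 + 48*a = (a + 4)*(a^4 - 2*a^3 - 11*a^2 + 12*a) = (a + 3)*(a + 4)*(a^3 - 5*a^2 + 4*a) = a*(a + 3)*(a + 4)*(a^2 - 5*a + 4) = a*(a - 4)*(a + 3)*(a + 4)*(a - 1)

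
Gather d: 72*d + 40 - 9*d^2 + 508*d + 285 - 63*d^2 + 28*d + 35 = -72*d^2 + 608*d + 360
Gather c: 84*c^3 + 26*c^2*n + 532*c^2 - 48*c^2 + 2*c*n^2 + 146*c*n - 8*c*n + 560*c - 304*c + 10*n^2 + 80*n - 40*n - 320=84*c^3 + c^2*(26*n + 484) + c*(2*n^2 + 138*n + 256) + 10*n^2 + 40*n - 320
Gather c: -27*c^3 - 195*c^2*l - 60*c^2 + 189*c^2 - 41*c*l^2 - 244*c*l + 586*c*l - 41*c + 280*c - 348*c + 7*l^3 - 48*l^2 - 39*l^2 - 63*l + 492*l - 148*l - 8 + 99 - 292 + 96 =-27*c^3 + c^2*(129 - 195*l) + c*(-41*l^2 + 342*l - 109) + 7*l^3 - 87*l^2 + 281*l - 105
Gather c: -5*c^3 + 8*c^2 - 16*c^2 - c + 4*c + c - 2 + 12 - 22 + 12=-5*c^3 - 8*c^2 + 4*c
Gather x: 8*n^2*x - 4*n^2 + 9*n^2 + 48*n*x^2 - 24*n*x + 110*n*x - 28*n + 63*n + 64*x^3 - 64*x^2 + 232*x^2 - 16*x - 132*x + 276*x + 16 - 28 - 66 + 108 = 5*n^2 + 35*n + 64*x^3 + x^2*(48*n + 168) + x*(8*n^2 + 86*n + 128) + 30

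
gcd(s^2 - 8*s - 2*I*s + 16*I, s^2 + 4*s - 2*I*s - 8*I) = s - 2*I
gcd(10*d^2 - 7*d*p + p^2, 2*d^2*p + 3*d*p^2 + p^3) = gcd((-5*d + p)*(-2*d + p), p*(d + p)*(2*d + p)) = 1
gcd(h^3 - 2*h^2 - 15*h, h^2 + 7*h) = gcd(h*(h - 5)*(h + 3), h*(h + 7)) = h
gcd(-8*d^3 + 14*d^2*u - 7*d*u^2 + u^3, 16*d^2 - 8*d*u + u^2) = -4*d + u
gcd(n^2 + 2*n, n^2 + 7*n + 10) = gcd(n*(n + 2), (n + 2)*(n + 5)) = n + 2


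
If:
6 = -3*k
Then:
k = -2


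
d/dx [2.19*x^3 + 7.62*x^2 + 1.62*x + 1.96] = 6.57*x^2 + 15.24*x + 1.62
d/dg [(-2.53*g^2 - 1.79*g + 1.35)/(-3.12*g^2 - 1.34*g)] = (-2.1946*g^2 + 8.424*g + 1.809)/(g^2*(9.7344*g^2 + 8.3616*g + 1.7956))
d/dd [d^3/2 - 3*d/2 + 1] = 3*d^2/2 - 3/2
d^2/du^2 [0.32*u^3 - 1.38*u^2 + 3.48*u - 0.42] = 1.92*u - 2.76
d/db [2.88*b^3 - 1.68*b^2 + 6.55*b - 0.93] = 8.64*b^2 - 3.36*b + 6.55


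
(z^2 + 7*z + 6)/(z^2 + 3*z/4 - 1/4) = 4*(z + 6)/(4*z - 1)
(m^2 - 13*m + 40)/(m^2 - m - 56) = (m - 5)/(m + 7)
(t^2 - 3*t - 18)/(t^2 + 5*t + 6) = (t - 6)/(t + 2)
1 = 1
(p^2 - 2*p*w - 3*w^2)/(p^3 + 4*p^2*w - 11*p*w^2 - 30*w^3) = (p + w)/(p^2 + 7*p*w + 10*w^2)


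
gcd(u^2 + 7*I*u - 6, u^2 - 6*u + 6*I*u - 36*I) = u + 6*I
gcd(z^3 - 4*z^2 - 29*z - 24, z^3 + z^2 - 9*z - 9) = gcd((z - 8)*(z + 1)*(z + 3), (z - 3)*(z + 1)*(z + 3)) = z^2 + 4*z + 3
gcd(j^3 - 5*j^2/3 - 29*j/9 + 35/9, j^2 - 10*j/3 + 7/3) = j^2 - 10*j/3 + 7/3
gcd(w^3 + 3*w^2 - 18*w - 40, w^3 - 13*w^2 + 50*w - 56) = w - 4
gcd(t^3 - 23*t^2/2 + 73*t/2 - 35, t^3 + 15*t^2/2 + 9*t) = 1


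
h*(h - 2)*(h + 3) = h^3 + h^2 - 6*h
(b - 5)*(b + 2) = b^2 - 3*b - 10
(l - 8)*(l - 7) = l^2 - 15*l + 56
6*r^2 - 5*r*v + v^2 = (-3*r + v)*(-2*r + v)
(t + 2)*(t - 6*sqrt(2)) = t^2 - 6*sqrt(2)*t + 2*t - 12*sqrt(2)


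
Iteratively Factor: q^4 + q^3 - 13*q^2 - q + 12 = (q + 1)*(q^3 - 13*q + 12) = (q - 1)*(q + 1)*(q^2 + q - 12) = (q - 3)*(q - 1)*(q + 1)*(q + 4)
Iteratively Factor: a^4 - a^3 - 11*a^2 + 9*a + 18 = (a - 2)*(a^3 + a^2 - 9*a - 9) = (a - 3)*(a - 2)*(a^2 + 4*a + 3) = (a - 3)*(a - 2)*(a + 1)*(a + 3)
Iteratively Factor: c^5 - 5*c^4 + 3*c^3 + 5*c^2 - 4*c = (c - 1)*(c^4 - 4*c^3 - c^2 + 4*c) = (c - 1)*(c + 1)*(c^3 - 5*c^2 + 4*c) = c*(c - 1)*(c + 1)*(c^2 - 5*c + 4) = c*(c - 1)^2*(c + 1)*(c - 4)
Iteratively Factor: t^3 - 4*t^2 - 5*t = (t - 5)*(t^2 + t) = t*(t - 5)*(t + 1)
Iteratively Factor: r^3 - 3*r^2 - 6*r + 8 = (r + 2)*(r^2 - 5*r + 4) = (r - 1)*(r + 2)*(r - 4)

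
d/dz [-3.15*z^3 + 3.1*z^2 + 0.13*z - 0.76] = -9.45*z^2 + 6.2*z + 0.13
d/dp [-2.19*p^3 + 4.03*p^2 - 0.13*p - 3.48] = -6.57*p^2 + 8.06*p - 0.13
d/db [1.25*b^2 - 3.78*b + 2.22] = 2.5*b - 3.78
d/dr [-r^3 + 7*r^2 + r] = -3*r^2 + 14*r + 1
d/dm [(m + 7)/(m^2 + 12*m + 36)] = (-m - 8)/(m^3 + 18*m^2 + 108*m + 216)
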